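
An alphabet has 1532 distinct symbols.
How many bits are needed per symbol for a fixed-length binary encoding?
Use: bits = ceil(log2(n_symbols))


log2(1532) = 10.5812
Bracket: 2^10 = 1024 < 1532 <= 2^11 = 2048
So ceil(log2(1532)) = 11

bits = ceil(log2(1532)) = ceil(10.5812) = 11 bits


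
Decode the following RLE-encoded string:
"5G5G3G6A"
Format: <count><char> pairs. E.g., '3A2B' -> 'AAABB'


Expanding each <count><char> pair:
  5G -> 'GGGGG'
  5G -> 'GGGGG'
  3G -> 'GGG'
  6A -> 'AAAAAA'

Decoded = GGGGGGGGGGGGGAAAAAA


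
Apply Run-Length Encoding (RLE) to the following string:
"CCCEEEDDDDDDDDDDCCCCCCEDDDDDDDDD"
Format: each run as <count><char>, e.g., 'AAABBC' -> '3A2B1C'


Scanning runs left to right:
  i=0: run of 'C' x 3 -> '3C'
  i=3: run of 'E' x 3 -> '3E'
  i=6: run of 'D' x 10 -> '10D'
  i=16: run of 'C' x 6 -> '6C'
  i=22: run of 'E' x 1 -> '1E'
  i=23: run of 'D' x 9 -> '9D'

RLE = 3C3E10D6C1E9D


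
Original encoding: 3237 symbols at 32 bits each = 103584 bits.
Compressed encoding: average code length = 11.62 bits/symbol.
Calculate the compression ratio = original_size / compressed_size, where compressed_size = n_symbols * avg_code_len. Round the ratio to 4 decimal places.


original_size = n_symbols * orig_bits = 3237 * 32 = 103584 bits
compressed_size = n_symbols * avg_code_len = 3237 * 11.62 = 37613.94 bits
ratio = original_size / compressed_size = 103584 / 37613.94 = 2.7539

Compression ratio = 2.7539


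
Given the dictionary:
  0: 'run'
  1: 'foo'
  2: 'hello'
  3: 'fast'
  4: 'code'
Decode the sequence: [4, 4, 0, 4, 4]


Look up each index in the dictionary:
  4 -> 'code'
  4 -> 'code'
  0 -> 'run'
  4 -> 'code'
  4 -> 'code'

Decoded: "code code run code code"


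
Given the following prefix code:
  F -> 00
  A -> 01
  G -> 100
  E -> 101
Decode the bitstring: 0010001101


Decoding step by step:
Bits 00 -> F
Bits 100 -> G
Bits 01 -> A
Bits 101 -> E


Decoded message: FGAE


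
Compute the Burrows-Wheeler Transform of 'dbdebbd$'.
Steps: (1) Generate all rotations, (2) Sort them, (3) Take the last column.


Rotations (sorted):
  0: $dbdebbd -> last char: d
  1: bbd$dbde -> last char: e
  2: bd$dbdeb -> last char: b
  3: bdebbd$d -> last char: d
  4: d$dbdebb -> last char: b
  5: dbdebbd$ -> last char: $
  6: debbd$db -> last char: b
  7: ebbd$dbd -> last char: d


BWT = debdb$bd


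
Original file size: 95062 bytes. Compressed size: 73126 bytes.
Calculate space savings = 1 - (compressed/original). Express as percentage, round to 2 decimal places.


ratio = compressed/original = 73126/95062 = 0.769245
savings = 1 - ratio = 1 - 0.769245 = 0.230755
as a percentage: 0.230755 * 100 = 23.08%

Space savings = 1 - 73126/95062 = 23.08%


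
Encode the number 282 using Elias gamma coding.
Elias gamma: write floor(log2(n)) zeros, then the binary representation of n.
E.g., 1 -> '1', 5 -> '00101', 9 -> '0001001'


num_bits = floor(log2(282)) + 1 = 9
leading_zeros = num_bits - 1 = 8
binary(282) = 100011010

Elias gamma(282) = '00000000' + '100011010' = 00000000100011010 (17 bits)


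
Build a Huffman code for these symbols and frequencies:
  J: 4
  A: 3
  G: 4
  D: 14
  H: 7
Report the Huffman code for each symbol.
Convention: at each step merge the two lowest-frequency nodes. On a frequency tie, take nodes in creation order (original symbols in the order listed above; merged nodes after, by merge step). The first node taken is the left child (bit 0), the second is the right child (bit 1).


Huffman tree construction:
Step 1: Merge A(3) + J(4) = 7
Step 2: Merge G(4) + H(7) = 11
Step 3: Merge (A+J)(7) + (G+H)(11) = 18
Step 4: Merge D(14) + ((A+J)+(G+H))(18) = 32
Read each symbol's code off the tree from the root (left child = 0, right child = 1).

Codes:
  J: 101 (length 3)
  A: 100 (length 3)
  G: 110 (length 3)
  D: 0 (length 1)
  H: 111 (length 3)
Average code length: 68/32 = 2.1250 bits/symbol


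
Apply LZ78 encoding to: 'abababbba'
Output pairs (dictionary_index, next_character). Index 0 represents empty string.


LZ78 encoding steps:
Dictionary: {0: ''}
Step 1: w='' (idx 0), next='a' -> output (0, 'a'), add 'a' as idx 1
Step 2: w='' (idx 0), next='b' -> output (0, 'b'), add 'b' as idx 2
Step 3: w='a' (idx 1), next='b' -> output (1, 'b'), add 'ab' as idx 3
Step 4: w='ab' (idx 3), next='b' -> output (3, 'b'), add 'abb' as idx 4
Step 5: w='b' (idx 2), next='a' -> output (2, 'a'), add 'ba' as idx 5


Encoded: [(0, 'a'), (0, 'b'), (1, 'b'), (3, 'b'), (2, 'a')]


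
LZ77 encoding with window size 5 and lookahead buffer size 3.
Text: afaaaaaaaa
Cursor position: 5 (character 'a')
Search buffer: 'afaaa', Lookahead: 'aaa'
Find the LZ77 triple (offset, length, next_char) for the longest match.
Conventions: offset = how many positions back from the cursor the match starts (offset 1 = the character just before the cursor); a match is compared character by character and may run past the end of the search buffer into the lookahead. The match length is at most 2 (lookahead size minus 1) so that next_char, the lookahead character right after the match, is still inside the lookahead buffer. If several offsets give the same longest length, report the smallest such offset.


Try each offset into the search buffer:
  offset=1 (pos 4, char 'a'): match length 2
  offset=2 (pos 3, char 'a'): match length 2
  offset=3 (pos 2, char 'a'): match length 2
  offset=4 (pos 1, char 'f'): match length 0
  offset=5 (pos 0, char 'a'): match length 1
Longest match has length 2, found at offsets 1, 2, 3; take the smallest, offset 1.
next_char = character at position 5 + 2 = 7 -> 'a'

Best match: offset=1, length=2 (matching 'aa' starting at position 4)
LZ77 triple: (1, 2, 'a')


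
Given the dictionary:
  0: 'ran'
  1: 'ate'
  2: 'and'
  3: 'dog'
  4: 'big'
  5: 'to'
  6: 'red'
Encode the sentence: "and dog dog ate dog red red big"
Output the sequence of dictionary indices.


Look up each word in the dictionary:
  'and' -> 2
  'dog' -> 3
  'dog' -> 3
  'ate' -> 1
  'dog' -> 3
  'red' -> 6
  'red' -> 6
  'big' -> 4

Encoded: [2, 3, 3, 1, 3, 6, 6, 4]


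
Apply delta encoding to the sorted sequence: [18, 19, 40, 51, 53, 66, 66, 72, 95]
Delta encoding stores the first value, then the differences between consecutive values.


First value: 18
Deltas:
  19 - 18 = 1
  40 - 19 = 21
  51 - 40 = 11
  53 - 51 = 2
  66 - 53 = 13
  66 - 66 = 0
  72 - 66 = 6
  95 - 72 = 23


Delta encoded: [18, 1, 21, 11, 2, 13, 0, 6, 23]


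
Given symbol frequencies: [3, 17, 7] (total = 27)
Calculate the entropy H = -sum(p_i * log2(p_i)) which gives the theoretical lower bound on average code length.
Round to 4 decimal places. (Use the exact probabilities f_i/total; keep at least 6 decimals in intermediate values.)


Per-symbol terms -p_i * log2(p_i) with p_i = f_i/27:
  p = 3/27 = 0.111111: log2(p) = -3.169925, -p*log2(p) = 0.352214
  p = 17/27 = 0.629630: log2(p) = -0.667425, -p*log2(p) = 0.420230
  p = 7/27 = 0.259259: log2(p) = -1.947533, -p*log2(p) = 0.504916
H = 0.352214 + 0.420230 + 0.504916 = 1.277360

H = 1.2774 bits/symbol


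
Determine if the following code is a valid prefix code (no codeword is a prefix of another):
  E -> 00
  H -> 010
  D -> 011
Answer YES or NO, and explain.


Checking each pair (does one codeword prefix another?):
  E='00' vs H='010': no prefix
  E='00' vs D='011': no prefix
  H='010' vs E='00': no prefix
  H='010' vs D='011': no prefix
  D='011' vs E='00': no prefix
  D='011' vs H='010': no prefix
No violation found over all pairs.

YES -- this is a valid prefix code. No codeword is a prefix of any other codeword.


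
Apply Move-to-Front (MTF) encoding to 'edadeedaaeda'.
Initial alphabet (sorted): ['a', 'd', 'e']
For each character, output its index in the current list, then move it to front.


MTF encoding:
'e': index 2 in ['a', 'd', 'e'] -> ['e', 'a', 'd']
'd': index 2 in ['e', 'a', 'd'] -> ['d', 'e', 'a']
'a': index 2 in ['d', 'e', 'a'] -> ['a', 'd', 'e']
'd': index 1 in ['a', 'd', 'e'] -> ['d', 'a', 'e']
'e': index 2 in ['d', 'a', 'e'] -> ['e', 'd', 'a']
'e': index 0 in ['e', 'd', 'a'] -> ['e', 'd', 'a']
'd': index 1 in ['e', 'd', 'a'] -> ['d', 'e', 'a']
'a': index 2 in ['d', 'e', 'a'] -> ['a', 'd', 'e']
'a': index 0 in ['a', 'd', 'e'] -> ['a', 'd', 'e']
'e': index 2 in ['a', 'd', 'e'] -> ['e', 'a', 'd']
'd': index 2 in ['e', 'a', 'd'] -> ['d', 'e', 'a']
'a': index 2 in ['d', 'e', 'a'] -> ['a', 'd', 'e']


Output: [2, 2, 2, 1, 2, 0, 1, 2, 0, 2, 2, 2]


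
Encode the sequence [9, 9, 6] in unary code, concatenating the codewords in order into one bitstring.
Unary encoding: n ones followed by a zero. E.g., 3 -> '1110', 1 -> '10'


Encode each number as n ones followed by a terminating 0:
  9 -> 1111111110 (10 bits)
  9 -> 1111111110 (10 bits)
  6 -> 1111110 (7 bits)
Total length = 10 + 10 + 7 = 27 bits.

Unary([9, 9, 6]) = 111111111011111111101111110 (27 bits)


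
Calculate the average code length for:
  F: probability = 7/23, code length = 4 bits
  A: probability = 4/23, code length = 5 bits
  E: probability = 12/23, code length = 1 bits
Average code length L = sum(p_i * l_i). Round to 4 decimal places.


Weighted contributions p_i * l_i:
  F: (7/23) * 4 = 28/23
  A: (4/23) * 5 = 20/23
  E: (12/23) * 1 = 12/23
Sum = (28 + 20 + 12)/23 = 60/23

L = 60/23 = 2.6087 bits/symbol


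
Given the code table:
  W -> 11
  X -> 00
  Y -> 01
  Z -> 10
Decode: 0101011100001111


Decoding:
01 -> Y
01 -> Y
01 -> Y
11 -> W
00 -> X
00 -> X
11 -> W
11 -> W


Result: YYYWXXWW


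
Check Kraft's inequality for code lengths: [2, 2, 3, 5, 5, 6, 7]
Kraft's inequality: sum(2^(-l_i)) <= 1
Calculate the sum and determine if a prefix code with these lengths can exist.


Sum = 2^(-2) + 2^(-2) + 2^(-3) + 2^(-5) + 2^(-5) + 2^(-6) + 2^(-7)
    = 0.25 + 0.25 + 0.125 + 0.03125 + 0.03125 + 0.015625 + 0.0078125
    = 91/128 = 0.7109375
Since 0.7109375 <= 1, Kraft's inequality IS satisfied.
A prefix code with these lengths CAN exist.

Kraft sum = 0.7109375. Satisfied.


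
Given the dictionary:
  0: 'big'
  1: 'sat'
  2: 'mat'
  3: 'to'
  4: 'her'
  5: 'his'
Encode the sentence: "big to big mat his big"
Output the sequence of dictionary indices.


Look up each word in the dictionary:
  'big' -> 0
  'to' -> 3
  'big' -> 0
  'mat' -> 2
  'his' -> 5
  'big' -> 0

Encoded: [0, 3, 0, 2, 5, 0]


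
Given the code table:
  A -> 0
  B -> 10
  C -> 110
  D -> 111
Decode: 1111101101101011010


Decoding:
111 -> D
110 -> C
110 -> C
110 -> C
10 -> B
110 -> C
10 -> B


Result: DCCCBCB


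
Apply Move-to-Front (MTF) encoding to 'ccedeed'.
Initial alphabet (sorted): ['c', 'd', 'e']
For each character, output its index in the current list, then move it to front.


MTF encoding:
'c': index 0 in ['c', 'd', 'e'] -> ['c', 'd', 'e']
'c': index 0 in ['c', 'd', 'e'] -> ['c', 'd', 'e']
'e': index 2 in ['c', 'd', 'e'] -> ['e', 'c', 'd']
'd': index 2 in ['e', 'c', 'd'] -> ['d', 'e', 'c']
'e': index 1 in ['d', 'e', 'c'] -> ['e', 'd', 'c']
'e': index 0 in ['e', 'd', 'c'] -> ['e', 'd', 'c']
'd': index 1 in ['e', 'd', 'c'] -> ['d', 'e', 'c']


Output: [0, 0, 2, 2, 1, 0, 1]


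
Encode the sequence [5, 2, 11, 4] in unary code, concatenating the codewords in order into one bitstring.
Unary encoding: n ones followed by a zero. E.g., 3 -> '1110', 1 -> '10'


Encode each number as n ones followed by a terminating 0:
  5 -> 111110 (6 bits)
  2 -> 110 (3 bits)
  11 -> 111111111110 (12 bits)
  4 -> 11110 (5 bits)
Total length = 6 + 3 + 12 + 5 = 26 bits.

Unary([5, 2, 11, 4]) = 11111011011111111111011110 (26 bits)


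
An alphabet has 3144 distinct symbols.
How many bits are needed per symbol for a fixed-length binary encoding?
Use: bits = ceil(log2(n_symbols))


log2(3144) = 11.6184
Bracket: 2^11 = 2048 < 3144 <= 2^12 = 4096
So ceil(log2(3144)) = 12

bits = ceil(log2(3144)) = ceil(11.6184) = 12 bits


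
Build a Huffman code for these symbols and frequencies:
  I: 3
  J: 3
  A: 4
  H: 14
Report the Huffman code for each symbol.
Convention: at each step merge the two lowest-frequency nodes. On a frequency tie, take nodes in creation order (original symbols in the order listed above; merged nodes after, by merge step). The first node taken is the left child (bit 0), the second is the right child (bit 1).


Huffman tree construction:
Step 1: Merge I(3) + J(3) = 6
Step 2: Merge A(4) + (I+J)(6) = 10
Step 3: Merge (A+(I+J))(10) + H(14) = 24
Read each symbol's code off the tree from the root (left child = 0, right child = 1).

Codes:
  I: 010 (length 3)
  J: 011 (length 3)
  A: 00 (length 2)
  H: 1 (length 1)
Average code length: 40/24 = 1.6667 bits/symbol


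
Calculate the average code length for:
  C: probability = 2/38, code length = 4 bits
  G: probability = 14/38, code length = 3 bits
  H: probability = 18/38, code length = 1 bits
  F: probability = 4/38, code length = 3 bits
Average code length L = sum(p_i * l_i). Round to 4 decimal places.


Weighted contributions p_i * l_i:
  C: (2/38) * 4 = 8/38
  G: (14/38) * 3 = 42/38
  H: (18/38) * 1 = 18/38
  F: (4/38) * 3 = 12/38
Sum = (8 + 42 + 18 + 12)/38 = 80/38

L = 80/38 = 2.1053 bits/symbol


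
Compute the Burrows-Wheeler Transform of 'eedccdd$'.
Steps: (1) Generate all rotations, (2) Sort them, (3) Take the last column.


Rotations (sorted):
  0: $eedccdd -> last char: d
  1: ccdd$eed -> last char: d
  2: cdd$eedc -> last char: c
  3: d$eedccd -> last char: d
  4: dccdd$ee -> last char: e
  5: dd$eedcc -> last char: c
  6: edccdd$e -> last char: e
  7: eedccdd$ -> last char: $


BWT = ddcdece$


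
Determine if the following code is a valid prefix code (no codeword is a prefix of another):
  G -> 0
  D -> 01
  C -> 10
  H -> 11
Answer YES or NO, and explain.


Checking each pair (does one codeword prefix another?):
  G='0' vs D='01': prefix -- VIOLATION

NO -- this is NOT a valid prefix code. G (0) is a prefix of D (01).


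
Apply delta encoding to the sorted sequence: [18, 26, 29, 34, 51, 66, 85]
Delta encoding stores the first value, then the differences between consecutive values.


First value: 18
Deltas:
  26 - 18 = 8
  29 - 26 = 3
  34 - 29 = 5
  51 - 34 = 17
  66 - 51 = 15
  85 - 66 = 19


Delta encoded: [18, 8, 3, 5, 17, 15, 19]


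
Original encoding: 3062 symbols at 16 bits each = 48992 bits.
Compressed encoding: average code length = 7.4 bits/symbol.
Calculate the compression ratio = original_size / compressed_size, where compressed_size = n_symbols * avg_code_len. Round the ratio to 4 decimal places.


original_size = n_symbols * orig_bits = 3062 * 16 = 48992 bits
compressed_size = n_symbols * avg_code_len = 3062 * 7.4 = 22658.8 bits
ratio = original_size / compressed_size = 48992 / 22658.8 = 2.1622

Compression ratio = 2.1622


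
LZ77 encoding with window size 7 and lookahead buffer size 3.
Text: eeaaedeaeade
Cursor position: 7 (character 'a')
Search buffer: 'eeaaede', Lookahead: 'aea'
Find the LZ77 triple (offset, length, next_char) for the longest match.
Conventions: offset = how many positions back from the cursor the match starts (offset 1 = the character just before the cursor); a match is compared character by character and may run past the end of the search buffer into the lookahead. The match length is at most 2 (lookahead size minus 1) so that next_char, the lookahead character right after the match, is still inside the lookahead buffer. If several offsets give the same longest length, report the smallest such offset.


Try each offset into the search buffer:
  offset=1 (pos 6, char 'e'): match length 0
  offset=2 (pos 5, char 'd'): match length 0
  offset=3 (pos 4, char 'e'): match length 0
  offset=4 (pos 3, char 'a'): match length 2
  offset=5 (pos 2, char 'a'): match length 1
  offset=6 (pos 1, char 'e'): match length 0
  offset=7 (pos 0, char 'e'): match length 0
Longest match has length 2 at offset 4.
next_char = character at position 7 + 2 = 9 -> 'a'

Best match: offset=4, length=2 (matching 'ae' starting at position 3)
LZ77 triple: (4, 2, 'a')


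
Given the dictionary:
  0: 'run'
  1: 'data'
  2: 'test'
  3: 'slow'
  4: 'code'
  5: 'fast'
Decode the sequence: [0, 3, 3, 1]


Look up each index in the dictionary:
  0 -> 'run'
  3 -> 'slow'
  3 -> 'slow'
  1 -> 'data'

Decoded: "run slow slow data"


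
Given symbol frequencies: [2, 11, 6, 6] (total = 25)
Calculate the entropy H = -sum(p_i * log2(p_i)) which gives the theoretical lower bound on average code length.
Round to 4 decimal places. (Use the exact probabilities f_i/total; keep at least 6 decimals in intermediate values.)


Per-symbol terms -p_i * log2(p_i) with p_i = f_i/25:
  p = 2/25 = 0.080000: log2(p) = -3.643856, -p*log2(p) = 0.291508
  p = 11/25 = 0.440000: log2(p) = -1.184425, -p*log2(p) = 0.521147
  p = 6/25 = 0.240000: log2(p) = -2.058894, -p*log2(p) = 0.494134
  p = 6/25 = 0.240000: log2(p) = -2.058894, -p*log2(p) = 0.494134
H = 0.291508 + 0.521147 + 0.494134 + 0.494134 = 1.800923

H = 1.8009 bits/symbol


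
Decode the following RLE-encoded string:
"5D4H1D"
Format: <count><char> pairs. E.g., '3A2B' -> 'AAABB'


Expanding each <count><char> pair:
  5D -> 'DDDDD'
  4H -> 'HHHH'
  1D -> 'D'

Decoded = DDDDDHHHHD


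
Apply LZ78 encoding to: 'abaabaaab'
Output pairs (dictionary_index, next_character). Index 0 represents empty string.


LZ78 encoding steps:
Dictionary: {0: ''}
Step 1: w='' (idx 0), next='a' -> output (0, 'a'), add 'a' as idx 1
Step 2: w='' (idx 0), next='b' -> output (0, 'b'), add 'b' as idx 2
Step 3: w='a' (idx 1), next='a' -> output (1, 'a'), add 'aa' as idx 3
Step 4: w='b' (idx 2), next='a' -> output (2, 'a'), add 'ba' as idx 4
Step 5: w='aa' (idx 3), next='b' -> output (3, 'b'), add 'aab' as idx 5


Encoded: [(0, 'a'), (0, 'b'), (1, 'a'), (2, 'a'), (3, 'b')]


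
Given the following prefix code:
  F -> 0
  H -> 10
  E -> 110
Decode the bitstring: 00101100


Decoding step by step:
Bits 0 -> F
Bits 0 -> F
Bits 10 -> H
Bits 110 -> E
Bits 0 -> F


Decoded message: FFHEF


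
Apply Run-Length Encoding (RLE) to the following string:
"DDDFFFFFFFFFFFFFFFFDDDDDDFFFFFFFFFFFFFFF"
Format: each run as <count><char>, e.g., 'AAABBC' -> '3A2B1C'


Scanning runs left to right:
  i=0: run of 'D' x 3 -> '3D'
  i=3: run of 'F' x 16 -> '16F'
  i=19: run of 'D' x 6 -> '6D'
  i=25: run of 'F' x 15 -> '15F'

RLE = 3D16F6D15F


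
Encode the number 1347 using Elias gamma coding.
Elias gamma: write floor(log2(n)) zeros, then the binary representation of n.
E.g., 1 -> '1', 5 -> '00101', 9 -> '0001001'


num_bits = floor(log2(1347)) + 1 = 11
leading_zeros = num_bits - 1 = 10
binary(1347) = 10101000011

Elias gamma(1347) = '0000000000' + '10101000011' = 000000000010101000011 (21 bits)


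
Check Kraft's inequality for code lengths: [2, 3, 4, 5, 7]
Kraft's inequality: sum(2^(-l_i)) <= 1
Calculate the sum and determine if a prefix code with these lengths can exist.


Sum = 2^(-2) + 2^(-3) + 2^(-4) + 2^(-5) + 2^(-7)
    = 0.25 + 0.125 + 0.0625 + 0.03125 + 0.0078125
    = 61/128 = 0.4765625
Since 0.4765625 <= 1, Kraft's inequality IS satisfied.
A prefix code with these lengths CAN exist.

Kraft sum = 0.4765625. Satisfied.


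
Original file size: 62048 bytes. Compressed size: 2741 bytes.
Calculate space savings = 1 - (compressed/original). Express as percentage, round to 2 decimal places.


ratio = compressed/original = 2741/62048 = 0.044175
savings = 1 - ratio = 1 - 0.044175 = 0.955825
as a percentage: 0.955825 * 100 = 95.58%

Space savings = 1 - 2741/62048 = 95.58%


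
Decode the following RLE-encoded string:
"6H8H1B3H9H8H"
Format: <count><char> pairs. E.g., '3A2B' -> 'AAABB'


Expanding each <count><char> pair:
  6H -> 'HHHHHH'
  8H -> 'HHHHHHHH'
  1B -> 'B'
  3H -> 'HHH'
  9H -> 'HHHHHHHHH'
  8H -> 'HHHHHHHH'

Decoded = HHHHHHHHHHHHHHBHHHHHHHHHHHHHHHHHHHH


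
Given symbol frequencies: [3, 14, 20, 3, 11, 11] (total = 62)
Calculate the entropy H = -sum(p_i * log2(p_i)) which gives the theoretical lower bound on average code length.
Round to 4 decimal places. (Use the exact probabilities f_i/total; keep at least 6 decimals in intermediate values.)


Per-symbol terms -p_i * log2(p_i) with p_i = f_i/62:
  p = 3/62 = 0.048387: log2(p) = -4.369234, -p*log2(p) = 0.211415
  p = 14/62 = 0.225806: log2(p) = -2.146841, -p*log2(p) = 0.484771
  p = 20/62 = 0.322581: log2(p) = -1.632268, -p*log2(p) = 0.526538
  p = 3/62 = 0.048387: log2(p) = -4.369234, -p*log2(p) = 0.211415
  p = 11/62 = 0.177419: log2(p) = -2.494765, -p*log2(p) = 0.442620
  p = 11/62 = 0.177419: log2(p) = -2.494765, -p*log2(p) = 0.442620
H = 0.211415 + 0.484771 + 0.526538 + 0.211415 + 0.442620 + 0.442620 = 2.319379

H = 2.3194 bits/symbol


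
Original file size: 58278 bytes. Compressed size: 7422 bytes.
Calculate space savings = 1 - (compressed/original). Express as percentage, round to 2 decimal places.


ratio = compressed/original = 7422/58278 = 0.127355
savings = 1 - ratio = 1 - 0.127355 = 0.872645
as a percentage: 0.872645 * 100 = 87.26%

Space savings = 1 - 7422/58278 = 87.26%


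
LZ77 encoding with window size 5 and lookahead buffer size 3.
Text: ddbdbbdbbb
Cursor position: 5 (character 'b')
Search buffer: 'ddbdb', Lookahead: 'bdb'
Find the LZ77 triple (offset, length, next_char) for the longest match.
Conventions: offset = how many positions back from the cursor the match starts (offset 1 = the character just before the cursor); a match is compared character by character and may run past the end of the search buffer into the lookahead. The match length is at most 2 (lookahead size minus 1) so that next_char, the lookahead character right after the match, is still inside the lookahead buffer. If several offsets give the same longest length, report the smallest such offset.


Try each offset into the search buffer:
  offset=1 (pos 4, char 'b'): match length 1
  offset=2 (pos 3, char 'd'): match length 0
  offset=3 (pos 2, char 'b'): match length 2
  offset=4 (pos 1, char 'd'): match length 0
  offset=5 (pos 0, char 'd'): match length 0
Longest match has length 2 at offset 3.
next_char = character at position 5 + 2 = 7 -> 'b'

Best match: offset=3, length=2 (matching 'bd' starting at position 2)
LZ77 triple: (3, 2, 'b')


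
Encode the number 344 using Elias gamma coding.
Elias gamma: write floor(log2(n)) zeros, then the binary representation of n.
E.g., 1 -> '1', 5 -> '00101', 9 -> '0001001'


num_bits = floor(log2(344)) + 1 = 9
leading_zeros = num_bits - 1 = 8
binary(344) = 101011000

Elias gamma(344) = '00000000' + '101011000' = 00000000101011000 (17 bits)


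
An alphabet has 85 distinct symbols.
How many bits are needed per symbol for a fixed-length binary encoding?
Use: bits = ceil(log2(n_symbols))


log2(85) = 6.4094
Bracket: 2^6 = 64 < 85 <= 2^7 = 128
So ceil(log2(85)) = 7

bits = ceil(log2(85)) = ceil(6.4094) = 7 bits


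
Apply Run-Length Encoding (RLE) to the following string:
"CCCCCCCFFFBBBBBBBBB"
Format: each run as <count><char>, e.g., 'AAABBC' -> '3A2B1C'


Scanning runs left to right:
  i=0: run of 'C' x 7 -> '7C'
  i=7: run of 'F' x 3 -> '3F'
  i=10: run of 'B' x 9 -> '9B'

RLE = 7C3F9B


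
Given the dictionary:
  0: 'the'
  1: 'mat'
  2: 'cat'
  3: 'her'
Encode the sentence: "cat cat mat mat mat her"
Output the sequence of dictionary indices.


Look up each word in the dictionary:
  'cat' -> 2
  'cat' -> 2
  'mat' -> 1
  'mat' -> 1
  'mat' -> 1
  'her' -> 3

Encoded: [2, 2, 1, 1, 1, 3]


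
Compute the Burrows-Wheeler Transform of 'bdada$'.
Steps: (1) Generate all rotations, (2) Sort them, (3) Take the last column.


Rotations (sorted):
  0: $bdada -> last char: a
  1: a$bdad -> last char: d
  2: ada$bd -> last char: d
  3: bdada$ -> last char: $
  4: da$bda -> last char: a
  5: dada$b -> last char: b


BWT = add$ab


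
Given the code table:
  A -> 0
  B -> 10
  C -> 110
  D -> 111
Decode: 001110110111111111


Decoding:
0 -> A
0 -> A
111 -> D
0 -> A
110 -> C
111 -> D
111 -> D
111 -> D


Result: AADACDDD


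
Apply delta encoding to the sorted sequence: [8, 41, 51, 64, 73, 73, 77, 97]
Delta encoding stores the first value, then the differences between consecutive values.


First value: 8
Deltas:
  41 - 8 = 33
  51 - 41 = 10
  64 - 51 = 13
  73 - 64 = 9
  73 - 73 = 0
  77 - 73 = 4
  97 - 77 = 20


Delta encoded: [8, 33, 10, 13, 9, 0, 4, 20]


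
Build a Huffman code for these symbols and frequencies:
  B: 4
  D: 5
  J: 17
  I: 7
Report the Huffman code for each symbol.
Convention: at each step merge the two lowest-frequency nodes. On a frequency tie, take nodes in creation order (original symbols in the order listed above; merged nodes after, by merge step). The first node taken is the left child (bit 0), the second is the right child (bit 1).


Huffman tree construction:
Step 1: Merge B(4) + D(5) = 9
Step 2: Merge I(7) + (B+D)(9) = 16
Step 3: Merge (I+(B+D))(16) + J(17) = 33
Read each symbol's code off the tree from the root (left child = 0, right child = 1).

Codes:
  B: 010 (length 3)
  D: 011 (length 3)
  J: 1 (length 1)
  I: 00 (length 2)
Average code length: 58/33 = 1.7576 bits/symbol


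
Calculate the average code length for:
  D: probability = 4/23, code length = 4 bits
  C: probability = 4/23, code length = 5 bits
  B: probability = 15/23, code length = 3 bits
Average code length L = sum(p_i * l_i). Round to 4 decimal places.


Weighted contributions p_i * l_i:
  D: (4/23) * 4 = 16/23
  C: (4/23) * 5 = 20/23
  B: (15/23) * 3 = 45/23
Sum = (16 + 20 + 45)/23 = 81/23

L = 81/23 = 3.5217 bits/symbol


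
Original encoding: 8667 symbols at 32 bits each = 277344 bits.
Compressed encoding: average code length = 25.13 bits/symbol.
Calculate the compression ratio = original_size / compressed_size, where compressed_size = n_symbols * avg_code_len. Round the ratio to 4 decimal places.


original_size = n_symbols * orig_bits = 8667 * 32 = 277344 bits
compressed_size = n_symbols * avg_code_len = 8667 * 25.13 = 217801.71 bits
ratio = original_size / compressed_size = 277344 / 217801.71 = 1.2734

Compression ratio = 1.2734


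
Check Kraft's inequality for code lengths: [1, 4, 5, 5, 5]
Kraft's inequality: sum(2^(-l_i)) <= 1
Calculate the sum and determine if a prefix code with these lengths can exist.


Sum = 2^(-1) + 2^(-4) + 2^(-5) + 2^(-5) + 2^(-5)
    = 0.5 + 0.0625 + 0.03125 + 0.03125 + 0.03125
    = 21/32 = 0.65625
Since 0.65625 <= 1, Kraft's inequality IS satisfied.
A prefix code with these lengths CAN exist.

Kraft sum = 0.65625. Satisfied.


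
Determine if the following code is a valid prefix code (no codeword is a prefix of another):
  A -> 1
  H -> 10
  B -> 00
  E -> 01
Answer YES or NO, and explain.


Checking each pair (does one codeword prefix another?):
  A='1' vs H='10': prefix -- VIOLATION

NO -- this is NOT a valid prefix code. A (1) is a prefix of H (10).


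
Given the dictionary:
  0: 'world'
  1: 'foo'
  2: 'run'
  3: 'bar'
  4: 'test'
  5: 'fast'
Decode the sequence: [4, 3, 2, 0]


Look up each index in the dictionary:
  4 -> 'test'
  3 -> 'bar'
  2 -> 'run'
  0 -> 'world'

Decoded: "test bar run world"


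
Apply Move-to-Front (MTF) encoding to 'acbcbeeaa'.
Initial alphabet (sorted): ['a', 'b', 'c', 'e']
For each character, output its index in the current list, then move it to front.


MTF encoding:
'a': index 0 in ['a', 'b', 'c', 'e'] -> ['a', 'b', 'c', 'e']
'c': index 2 in ['a', 'b', 'c', 'e'] -> ['c', 'a', 'b', 'e']
'b': index 2 in ['c', 'a', 'b', 'e'] -> ['b', 'c', 'a', 'e']
'c': index 1 in ['b', 'c', 'a', 'e'] -> ['c', 'b', 'a', 'e']
'b': index 1 in ['c', 'b', 'a', 'e'] -> ['b', 'c', 'a', 'e']
'e': index 3 in ['b', 'c', 'a', 'e'] -> ['e', 'b', 'c', 'a']
'e': index 0 in ['e', 'b', 'c', 'a'] -> ['e', 'b', 'c', 'a']
'a': index 3 in ['e', 'b', 'c', 'a'] -> ['a', 'e', 'b', 'c']
'a': index 0 in ['a', 'e', 'b', 'c'] -> ['a', 'e', 'b', 'c']


Output: [0, 2, 2, 1, 1, 3, 0, 3, 0]


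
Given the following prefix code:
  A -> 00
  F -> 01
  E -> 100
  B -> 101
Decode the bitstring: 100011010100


Decoding step by step:
Bits 100 -> E
Bits 01 -> F
Bits 101 -> B
Bits 01 -> F
Bits 00 -> A


Decoded message: EFBFA


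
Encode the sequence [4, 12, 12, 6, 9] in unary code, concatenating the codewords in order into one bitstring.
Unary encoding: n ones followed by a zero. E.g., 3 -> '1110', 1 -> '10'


Encode each number as n ones followed by a terminating 0:
  4 -> 11110 (5 bits)
  12 -> 1111111111110 (13 bits)
  12 -> 1111111111110 (13 bits)
  6 -> 1111110 (7 bits)
  9 -> 1111111110 (10 bits)
Total length = 5 + 13 + 13 + 7 + 10 = 48 bits.

Unary([4, 12, 12, 6, 9]) = 111101111111111110111111111111011111101111111110 (48 bits)


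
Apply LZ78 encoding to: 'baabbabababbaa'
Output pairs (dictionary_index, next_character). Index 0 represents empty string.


LZ78 encoding steps:
Dictionary: {0: ''}
Step 1: w='' (idx 0), next='b' -> output (0, 'b'), add 'b' as idx 1
Step 2: w='' (idx 0), next='a' -> output (0, 'a'), add 'a' as idx 2
Step 3: w='a' (idx 2), next='b' -> output (2, 'b'), add 'ab' as idx 3
Step 4: w='b' (idx 1), next='a' -> output (1, 'a'), add 'ba' as idx 4
Step 5: w='ba' (idx 4), next='b' -> output (4, 'b'), add 'bab' as idx 5
Step 6: w='ab' (idx 3), next='b' -> output (3, 'b'), add 'abb' as idx 6
Step 7: w='a' (idx 2), next='a' -> output (2, 'a'), add 'aa' as idx 7


Encoded: [(0, 'b'), (0, 'a'), (2, 'b'), (1, 'a'), (4, 'b'), (3, 'b'), (2, 'a')]


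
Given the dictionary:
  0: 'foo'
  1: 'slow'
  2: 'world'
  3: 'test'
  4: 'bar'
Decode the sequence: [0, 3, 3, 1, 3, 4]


Look up each index in the dictionary:
  0 -> 'foo'
  3 -> 'test'
  3 -> 'test'
  1 -> 'slow'
  3 -> 'test'
  4 -> 'bar'

Decoded: "foo test test slow test bar"


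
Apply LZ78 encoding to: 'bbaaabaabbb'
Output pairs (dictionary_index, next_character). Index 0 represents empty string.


LZ78 encoding steps:
Dictionary: {0: ''}
Step 1: w='' (idx 0), next='b' -> output (0, 'b'), add 'b' as idx 1
Step 2: w='b' (idx 1), next='a' -> output (1, 'a'), add 'ba' as idx 2
Step 3: w='' (idx 0), next='a' -> output (0, 'a'), add 'a' as idx 3
Step 4: w='a' (idx 3), next='b' -> output (3, 'b'), add 'ab' as idx 4
Step 5: w='a' (idx 3), next='a' -> output (3, 'a'), add 'aa' as idx 5
Step 6: w='b' (idx 1), next='b' -> output (1, 'b'), add 'bb' as idx 6
Step 7: w='b' (idx 1), end of input -> output (1, '')


Encoded: [(0, 'b'), (1, 'a'), (0, 'a'), (3, 'b'), (3, 'a'), (1, 'b'), (1, '')]


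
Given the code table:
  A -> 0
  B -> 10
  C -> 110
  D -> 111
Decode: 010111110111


Decoding:
0 -> A
10 -> B
111 -> D
110 -> C
111 -> D


Result: ABDCD


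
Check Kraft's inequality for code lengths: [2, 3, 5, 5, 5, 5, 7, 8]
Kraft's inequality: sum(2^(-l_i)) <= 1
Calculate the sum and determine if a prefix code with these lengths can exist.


Sum = 2^(-2) + 2^(-3) + 2^(-5) + 2^(-5) + 2^(-5) + 2^(-5) + 2^(-7) + 2^(-8)
    = 0.25 + 0.125 + 0.03125 + 0.03125 + 0.03125 + 0.03125 + 0.0078125 + 0.00390625
    = 131/256 = 0.51171875
Since 0.51171875 <= 1, Kraft's inequality IS satisfied.
A prefix code with these lengths CAN exist.

Kraft sum = 0.51171875. Satisfied.


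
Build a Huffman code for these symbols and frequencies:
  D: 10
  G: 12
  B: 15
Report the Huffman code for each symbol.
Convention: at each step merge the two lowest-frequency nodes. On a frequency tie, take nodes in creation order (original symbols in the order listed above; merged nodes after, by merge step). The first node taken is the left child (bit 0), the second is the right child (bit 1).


Huffman tree construction:
Step 1: Merge D(10) + G(12) = 22
Step 2: Merge B(15) + (D+G)(22) = 37
Read each symbol's code off the tree from the root (left child = 0, right child = 1).

Codes:
  D: 10 (length 2)
  G: 11 (length 2)
  B: 0 (length 1)
Average code length: 59/37 = 1.5946 bits/symbol


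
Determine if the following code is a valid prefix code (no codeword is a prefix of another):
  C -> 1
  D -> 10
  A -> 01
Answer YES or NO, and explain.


Checking each pair (does one codeword prefix another?):
  C='1' vs D='10': prefix -- VIOLATION

NO -- this is NOT a valid prefix code. C (1) is a prefix of D (10).


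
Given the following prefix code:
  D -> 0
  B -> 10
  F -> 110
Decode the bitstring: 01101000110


Decoding step by step:
Bits 0 -> D
Bits 110 -> F
Bits 10 -> B
Bits 0 -> D
Bits 0 -> D
Bits 110 -> F


Decoded message: DFBDDF


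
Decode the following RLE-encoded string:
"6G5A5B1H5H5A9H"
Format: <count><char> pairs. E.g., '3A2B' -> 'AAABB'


Expanding each <count><char> pair:
  6G -> 'GGGGGG'
  5A -> 'AAAAA'
  5B -> 'BBBBB'
  1H -> 'H'
  5H -> 'HHHHH'
  5A -> 'AAAAA'
  9H -> 'HHHHHHHHH'

Decoded = GGGGGGAAAAABBBBBHHHHHHAAAAAHHHHHHHHH


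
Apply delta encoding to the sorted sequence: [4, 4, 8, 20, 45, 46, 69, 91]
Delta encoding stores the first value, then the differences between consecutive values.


First value: 4
Deltas:
  4 - 4 = 0
  8 - 4 = 4
  20 - 8 = 12
  45 - 20 = 25
  46 - 45 = 1
  69 - 46 = 23
  91 - 69 = 22


Delta encoded: [4, 0, 4, 12, 25, 1, 23, 22]


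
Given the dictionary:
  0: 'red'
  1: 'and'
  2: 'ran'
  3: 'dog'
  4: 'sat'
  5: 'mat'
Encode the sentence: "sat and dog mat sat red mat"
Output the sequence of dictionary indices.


Look up each word in the dictionary:
  'sat' -> 4
  'and' -> 1
  'dog' -> 3
  'mat' -> 5
  'sat' -> 4
  'red' -> 0
  'mat' -> 5

Encoded: [4, 1, 3, 5, 4, 0, 5]


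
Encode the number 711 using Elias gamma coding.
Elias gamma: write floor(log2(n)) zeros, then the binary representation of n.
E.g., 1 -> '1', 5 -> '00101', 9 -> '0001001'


num_bits = floor(log2(711)) + 1 = 10
leading_zeros = num_bits - 1 = 9
binary(711) = 1011000111

Elias gamma(711) = '000000000' + '1011000111' = 0000000001011000111 (19 bits)


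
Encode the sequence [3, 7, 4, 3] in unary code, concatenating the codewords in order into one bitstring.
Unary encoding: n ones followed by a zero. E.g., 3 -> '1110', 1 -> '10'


Encode each number as n ones followed by a terminating 0:
  3 -> 1110 (4 bits)
  7 -> 11111110 (8 bits)
  4 -> 11110 (5 bits)
  3 -> 1110 (4 bits)
Total length = 4 + 8 + 5 + 4 = 21 bits.

Unary([3, 7, 4, 3]) = 111011111110111101110 (21 bits)


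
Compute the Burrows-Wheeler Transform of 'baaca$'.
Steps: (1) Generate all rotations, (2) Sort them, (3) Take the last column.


Rotations (sorted):
  0: $baaca -> last char: a
  1: a$baac -> last char: c
  2: aaca$b -> last char: b
  3: aca$ba -> last char: a
  4: baaca$ -> last char: $
  5: ca$baa -> last char: a


BWT = acba$a


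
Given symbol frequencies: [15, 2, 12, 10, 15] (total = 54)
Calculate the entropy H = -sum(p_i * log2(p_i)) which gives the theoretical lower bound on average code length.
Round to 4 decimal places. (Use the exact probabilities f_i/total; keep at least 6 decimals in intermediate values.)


Per-symbol terms -p_i * log2(p_i) with p_i = f_i/54:
  p = 15/54 = 0.277778: log2(p) = -1.847997, -p*log2(p) = 0.513332
  p = 2/54 = 0.037037: log2(p) = -4.754888, -p*log2(p) = 0.176107
  p = 12/54 = 0.222222: log2(p) = -2.169925, -p*log2(p) = 0.482206
  p = 10/54 = 0.185185: log2(p) = -2.432959, -p*log2(p) = 0.450548
  p = 15/54 = 0.277778: log2(p) = -1.847997, -p*log2(p) = 0.513332
H = 0.513332 + 0.176107 + 0.482206 + 0.450548 + 0.513332 = 2.135525

H = 2.1355 bits/symbol


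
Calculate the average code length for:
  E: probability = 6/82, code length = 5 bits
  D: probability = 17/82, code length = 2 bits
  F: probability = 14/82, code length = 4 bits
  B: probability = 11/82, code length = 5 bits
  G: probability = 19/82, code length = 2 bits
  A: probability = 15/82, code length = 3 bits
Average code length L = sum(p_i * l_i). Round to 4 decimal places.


Weighted contributions p_i * l_i:
  E: (6/82) * 5 = 30/82
  D: (17/82) * 2 = 34/82
  F: (14/82) * 4 = 56/82
  B: (11/82) * 5 = 55/82
  G: (19/82) * 2 = 38/82
  A: (15/82) * 3 = 45/82
Sum = (30 + 34 + 56 + 55 + 38 + 45)/82 = 258/82

L = 258/82 = 3.1463 bits/symbol


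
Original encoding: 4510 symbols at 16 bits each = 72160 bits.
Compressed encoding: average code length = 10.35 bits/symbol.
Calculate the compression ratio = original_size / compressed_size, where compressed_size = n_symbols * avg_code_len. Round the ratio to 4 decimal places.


original_size = n_symbols * orig_bits = 4510 * 16 = 72160 bits
compressed_size = n_symbols * avg_code_len = 4510 * 10.35 = 46678.5 bits
ratio = original_size / compressed_size = 72160 / 46678.5 = 1.5459

Compression ratio = 1.5459


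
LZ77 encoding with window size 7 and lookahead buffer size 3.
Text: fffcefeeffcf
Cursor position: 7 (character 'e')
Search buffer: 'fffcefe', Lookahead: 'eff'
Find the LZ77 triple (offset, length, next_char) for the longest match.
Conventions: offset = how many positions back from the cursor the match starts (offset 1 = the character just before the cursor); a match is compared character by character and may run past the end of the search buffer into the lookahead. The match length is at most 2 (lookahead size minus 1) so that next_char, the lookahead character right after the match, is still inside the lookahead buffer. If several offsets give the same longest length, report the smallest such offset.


Try each offset into the search buffer:
  offset=1 (pos 6, char 'e'): match length 1
  offset=2 (pos 5, char 'f'): match length 0
  offset=3 (pos 4, char 'e'): match length 2
  offset=4 (pos 3, char 'c'): match length 0
  offset=5 (pos 2, char 'f'): match length 0
  offset=6 (pos 1, char 'f'): match length 0
  offset=7 (pos 0, char 'f'): match length 0
Longest match has length 2 at offset 3.
next_char = character at position 7 + 2 = 9 -> 'f'

Best match: offset=3, length=2 (matching 'ef' starting at position 4)
LZ77 triple: (3, 2, 'f')


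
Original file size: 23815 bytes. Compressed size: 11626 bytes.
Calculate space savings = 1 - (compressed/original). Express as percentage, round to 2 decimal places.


ratio = compressed/original = 11626/23815 = 0.48818
savings = 1 - ratio = 1 - 0.48818 = 0.51182
as a percentage: 0.51182 * 100 = 51.18%

Space savings = 1 - 11626/23815 = 51.18%


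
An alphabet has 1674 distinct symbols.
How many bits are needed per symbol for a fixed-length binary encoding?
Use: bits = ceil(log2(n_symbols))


log2(1674) = 10.7091
Bracket: 2^10 = 1024 < 1674 <= 2^11 = 2048
So ceil(log2(1674)) = 11

bits = ceil(log2(1674)) = ceil(10.7091) = 11 bits


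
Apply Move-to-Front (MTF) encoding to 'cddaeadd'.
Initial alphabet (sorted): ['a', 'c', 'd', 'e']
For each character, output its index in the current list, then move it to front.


MTF encoding:
'c': index 1 in ['a', 'c', 'd', 'e'] -> ['c', 'a', 'd', 'e']
'd': index 2 in ['c', 'a', 'd', 'e'] -> ['d', 'c', 'a', 'e']
'd': index 0 in ['d', 'c', 'a', 'e'] -> ['d', 'c', 'a', 'e']
'a': index 2 in ['d', 'c', 'a', 'e'] -> ['a', 'd', 'c', 'e']
'e': index 3 in ['a', 'd', 'c', 'e'] -> ['e', 'a', 'd', 'c']
'a': index 1 in ['e', 'a', 'd', 'c'] -> ['a', 'e', 'd', 'c']
'd': index 2 in ['a', 'e', 'd', 'c'] -> ['d', 'a', 'e', 'c']
'd': index 0 in ['d', 'a', 'e', 'c'] -> ['d', 'a', 'e', 'c']


Output: [1, 2, 0, 2, 3, 1, 2, 0]


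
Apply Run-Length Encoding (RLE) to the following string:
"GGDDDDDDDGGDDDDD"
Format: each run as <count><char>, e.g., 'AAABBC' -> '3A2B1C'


Scanning runs left to right:
  i=0: run of 'G' x 2 -> '2G'
  i=2: run of 'D' x 7 -> '7D'
  i=9: run of 'G' x 2 -> '2G'
  i=11: run of 'D' x 5 -> '5D'

RLE = 2G7D2G5D


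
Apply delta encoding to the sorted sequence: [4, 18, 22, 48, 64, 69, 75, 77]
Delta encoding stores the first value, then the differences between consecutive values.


First value: 4
Deltas:
  18 - 4 = 14
  22 - 18 = 4
  48 - 22 = 26
  64 - 48 = 16
  69 - 64 = 5
  75 - 69 = 6
  77 - 75 = 2


Delta encoded: [4, 14, 4, 26, 16, 5, 6, 2]


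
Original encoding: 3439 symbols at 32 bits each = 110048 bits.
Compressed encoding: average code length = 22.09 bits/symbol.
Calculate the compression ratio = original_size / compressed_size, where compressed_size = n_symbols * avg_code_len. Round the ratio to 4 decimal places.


original_size = n_symbols * orig_bits = 3439 * 32 = 110048 bits
compressed_size = n_symbols * avg_code_len = 3439 * 22.09 = 75967.51 bits
ratio = original_size / compressed_size = 110048 / 75967.51 = 1.4486

Compression ratio = 1.4486
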